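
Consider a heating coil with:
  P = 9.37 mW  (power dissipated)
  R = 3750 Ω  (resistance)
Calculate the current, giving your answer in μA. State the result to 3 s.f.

Solving P = I²R for I: I = √(P/R).
P = 9.37 mW = 0.009370 W; R = 3750 Ω.
I = 0.001581 A
0.001581 A × (1 μA / 1.000×10^-6 A) = 1581 μA

1580 μA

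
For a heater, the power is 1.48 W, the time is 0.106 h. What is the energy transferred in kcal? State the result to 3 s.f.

Rearranging: W = P·t.
P = 1.48 W; t = 0.106 h = 381.6 s.
W = 564.8 J
564.8 J × (1 kcal / 4184 J) = 0.1350 kcal

0.135 kcal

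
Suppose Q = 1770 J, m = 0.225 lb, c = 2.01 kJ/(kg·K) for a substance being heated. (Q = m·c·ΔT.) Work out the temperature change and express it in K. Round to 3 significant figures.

8.63 K

Rearranging: ΔT = Q/(m·c).
Q = 1770 J; m = 0.225 lb = 0.1021 kg; c = 2.01 kJ/(kg·K) = 2010 J/(kg·K).
ΔT = 8.628 K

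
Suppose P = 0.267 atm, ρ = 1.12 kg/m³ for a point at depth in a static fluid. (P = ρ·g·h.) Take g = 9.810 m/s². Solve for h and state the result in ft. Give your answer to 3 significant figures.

8080 ft

Rearranging: h = P/(ρ·g).
P = 0.267 atm = 27054 Pa; ρ = 1.12 kg/m³; g = 9.810 m/s².
h = 2462 m
2462 m × (1 ft / 0.3048 m) = 8078 ft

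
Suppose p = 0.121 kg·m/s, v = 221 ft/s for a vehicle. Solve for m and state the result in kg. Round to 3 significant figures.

Rearranging p = m·v for m: m = p/v.
p = 0.121 kg·m/s; v = 221 ft/s = 67.36 m/s.
m = 0.001796 kg

0.00180 kg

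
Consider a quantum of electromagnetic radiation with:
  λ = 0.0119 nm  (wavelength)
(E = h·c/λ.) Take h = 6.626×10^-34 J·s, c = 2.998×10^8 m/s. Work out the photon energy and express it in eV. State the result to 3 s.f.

1.04×10^5 eV

E is given directly by: E = hc/λ.
λ = 0.0119 nm = 1.190×10^-11 m; h = 6.626×10^-34 J·s; c = 2.998×10^8 m/s.
E = 1.669×10^-14 J
1.669×10^-14 J × (1 eV / 1.602×10^-19 J) = 1.042×10^5 eV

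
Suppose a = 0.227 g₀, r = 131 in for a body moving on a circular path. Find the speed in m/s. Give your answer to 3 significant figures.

Rearranging: v = √(a·r).
a = 0.227 g₀ = 2.226 m/s²; r = 131 in = 3.327 m.
v = 2.722 m/s

2.72 m/s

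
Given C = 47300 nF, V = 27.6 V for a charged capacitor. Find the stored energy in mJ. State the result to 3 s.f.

Directly: E = ½CV².
C = 47300 nF = 4.730×10^-5 F; V = 27.6 V.
E = 0.01802 J  (the unit combination reduces to kg·m²/s² = J)
0.01802 J × (1 mJ / 0.001000 J) = 18.02 mJ

18.0 mJ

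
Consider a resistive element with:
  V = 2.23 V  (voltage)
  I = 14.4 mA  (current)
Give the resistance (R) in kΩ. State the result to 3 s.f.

0.155 kΩ

From Ohm's law: R = V/I.
V = 2.23 V; I = 14.4 mA = 0.01440 A.
R = 154.9 Ω
154.9 Ω × (1 kΩ / 1000 Ω) = 0.1549 kΩ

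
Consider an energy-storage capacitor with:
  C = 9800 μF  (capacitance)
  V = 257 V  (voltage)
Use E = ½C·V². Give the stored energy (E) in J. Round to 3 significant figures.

324 J

Directly: E = ½CV².
C = 9800 μF = 0.009800 F; V = 257 V.
E = 323.6 J  (the unit combination reduces to kg·m²/s² = J)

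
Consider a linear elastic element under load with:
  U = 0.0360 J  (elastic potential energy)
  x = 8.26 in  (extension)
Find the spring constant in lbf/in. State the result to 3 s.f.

Rearranging: k = 2U/x².
U = 0.0360 J; x = 8.26 in = 0.2098 m.
k = 1.636 N/m
1.636 N/m × (1 lbf/in / 175.1 N/m) = 0.009340 lbf/in

0.00934 lbf/in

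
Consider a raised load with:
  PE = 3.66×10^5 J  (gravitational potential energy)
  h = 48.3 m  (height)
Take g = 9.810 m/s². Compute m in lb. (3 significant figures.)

Rearranging PE = m·g·h for m: m = PE/(g·h).
PE = 3.66×10^5 J; h = 48.3 m; g = 9.810 m/s².
m = 772.4 kg
772.4 kg × (1 lb / 0.4536 kg) = 1703 lb

1700 lb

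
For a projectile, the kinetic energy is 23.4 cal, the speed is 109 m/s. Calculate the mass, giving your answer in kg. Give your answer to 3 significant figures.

0.0165 kg

Rearranging: m = 2·KE/v².
KE = 23.4 cal = 97.91 J; v = 109 m/s.
m = 0.01648 kg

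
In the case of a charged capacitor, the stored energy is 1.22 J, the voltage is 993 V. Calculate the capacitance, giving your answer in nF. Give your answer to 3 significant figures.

Solving E = ½C·V² for C: C = 2E/V².
E = 1.22 J; V = 993 V.
C = 2.475×10^-6 F
2.475×10^-6 F × (1 nF / 1.000×10^-9 F) = 2475 nF

2470 nF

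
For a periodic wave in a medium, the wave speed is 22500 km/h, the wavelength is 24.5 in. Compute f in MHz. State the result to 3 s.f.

0.0100 MHz

Rearranging: f = v/λ.
v = 22500 km/h = 6250 m/s; λ = 24.5 in = 0.6223 m.
f = 10043 Hz
10043 Hz × (1 MHz / 1.000×10^6 Hz) = 0.01004 MHz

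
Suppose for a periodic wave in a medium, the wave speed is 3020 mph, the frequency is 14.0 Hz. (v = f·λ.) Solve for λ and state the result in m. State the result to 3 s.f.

Rearranging: λ = v/f.
v = 3020 mph = 1350 m/s; f = 14.0 Hz.
λ = 96.43 m

96.4 m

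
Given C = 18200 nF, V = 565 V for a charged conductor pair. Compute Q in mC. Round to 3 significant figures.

10.3 mC

Rearranging C = Q/V for Q: Q = CV.
C = 18200 nF = 1.820×10^-5 F; V = 565 V.
Q = 0.01028 C  (the unit combination reduces to A·s = C)
0.01028 C × (1 mC / 0.001000 C) = 10.28 mC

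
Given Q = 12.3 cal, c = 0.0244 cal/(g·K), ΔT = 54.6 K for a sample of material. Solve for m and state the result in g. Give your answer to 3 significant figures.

9.23 g

Solving Q = m·c·ΔT for m: m = Q/(c·ΔT).
Q = 12.3 cal = 51.46 J; c = 0.0244 cal/(g·K) = 102.1 J/(kg·K); ΔT = 54.6 K.
m = 0.009233 kg
0.009233 kg × (1 g / 0.001000 kg) = 9.233 g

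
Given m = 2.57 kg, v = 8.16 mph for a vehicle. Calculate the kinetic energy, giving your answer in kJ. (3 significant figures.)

0.0171 kJ

KE is given directly by: KE = ½mv².
m = 2.57 kg; v = 8.16 mph = 3.648 m/s.
KE = 17.10 J  (the unit combination reduces to kg·m²/s² = J)
17.10 J × (1 kJ / 1000 J) = 0.01710 kJ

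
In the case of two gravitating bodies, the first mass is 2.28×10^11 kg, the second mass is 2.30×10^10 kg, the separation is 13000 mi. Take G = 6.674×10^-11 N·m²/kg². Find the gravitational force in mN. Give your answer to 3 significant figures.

Directly: F = Gm₁m₂/r².
m₁ = 2.28×10^11 kg; m₂ = 2.30×10^10 kg; r = 13000 mi = 2.092×10^7 m; G = 6.674×10^-11 N·m²/kg².
F = 7.996×10^-4 N
7.996×10^-4 N × (1 mN / 0.001000 N) = 0.7996 mN

0.800 mN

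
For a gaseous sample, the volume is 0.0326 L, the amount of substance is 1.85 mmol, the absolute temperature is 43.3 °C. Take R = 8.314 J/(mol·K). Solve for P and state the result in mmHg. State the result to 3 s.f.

1120 mmHg

P is given directly by: P = nRT/V.
V = 0.0326 L = 3.260×10^-5 m³; n = 1.85 mmol = 0.001850 mol; T = 43.3 °C = 316.4 K; R = 8.314 J/(mol·K).
P = 1.493×10^5 Pa
1.493×10^5 Pa × (1 mmHg / 133.3 Pa) = 1120 mmHg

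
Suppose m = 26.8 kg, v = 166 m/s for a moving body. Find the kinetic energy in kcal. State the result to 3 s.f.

88.3 kcal

KE is given directly by: KE = ½mv².
m = 26.8 kg; v = 166 m/s.
KE = 3.693×10^5 J
3.693×10^5 J × (1 kcal / 4184 J) = 88.25 kcal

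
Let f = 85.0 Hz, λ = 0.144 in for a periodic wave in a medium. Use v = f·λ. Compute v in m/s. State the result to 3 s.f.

0.311 m/s

Directly: v = fλ.
f = 85.0 Hz; λ = 0.144 in = 0.003658 m.
v = 0.3109 m/s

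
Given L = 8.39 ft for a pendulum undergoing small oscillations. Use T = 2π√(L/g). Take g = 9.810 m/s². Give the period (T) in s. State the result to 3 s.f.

3.21 s

Directly: T = 2π√(L/g).
L = 8.39 ft = 2.557 m; g = 9.810 m/s².
T = 3.208 s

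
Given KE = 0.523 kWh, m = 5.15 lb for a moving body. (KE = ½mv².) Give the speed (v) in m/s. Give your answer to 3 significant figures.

Solving KE = ½mv² for v: v = √(2·KE/m).
KE = 0.523 kWh = 1.883×10^6 J; m = 5.15 lb = 2.336 kg.
v = 1270 m/s

1270 m/s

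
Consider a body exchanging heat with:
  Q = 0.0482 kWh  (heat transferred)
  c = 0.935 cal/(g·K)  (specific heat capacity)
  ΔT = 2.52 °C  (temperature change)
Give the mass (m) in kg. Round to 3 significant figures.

17.6 kg

Solving Q = m·c·ΔT for m: m = Q/(c·ΔT).
Q = 0.0482 kWh = 1.735×10^5 J; c = 0.935 cal/(g·K) = 3912 J/(kg·K); ΔT = 2.52 °C = 2.520 K.
m = 17.60 kg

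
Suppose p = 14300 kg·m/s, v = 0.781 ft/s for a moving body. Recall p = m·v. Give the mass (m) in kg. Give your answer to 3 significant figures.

Solving p = m·v for m: m = p/v.
p = 14300 kg·m/s; v = 0.781 ft/s = 0.2380 m/s.
m = 60072 kg

60100 kg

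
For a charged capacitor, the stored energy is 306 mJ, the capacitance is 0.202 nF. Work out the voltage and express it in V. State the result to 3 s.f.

Solving E = ½C·V² for V: V = √(2E/C).
E = 306 mJ = 0.3060 J; C = 0.202 nF = 2.020×10^-10 F.
V = 55043 V

55000 V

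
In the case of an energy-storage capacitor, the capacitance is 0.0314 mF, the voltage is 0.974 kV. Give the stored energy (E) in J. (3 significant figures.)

Directly: E = ½CV².
C = 0.0314 mF = 3.140×10^-5 F; V = 0.974 kV = 974.0 V.
E = 14.89 J

14.9 J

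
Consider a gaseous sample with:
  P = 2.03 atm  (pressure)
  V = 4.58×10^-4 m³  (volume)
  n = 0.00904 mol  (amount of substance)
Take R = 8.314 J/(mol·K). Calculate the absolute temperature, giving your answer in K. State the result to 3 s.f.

1250 K

From the ideal-gas law: T = PV/(nR).
P = 2.03 atm = 2.057×10^5 Pa; V = 4.58×10^-4 m³; n = 0.00904 mol; R = 8.314 J/(mol·K).
T = 1253 K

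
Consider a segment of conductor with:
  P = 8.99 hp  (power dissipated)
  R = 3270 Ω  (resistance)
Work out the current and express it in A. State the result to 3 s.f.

Solving P = I²R for I: I = √(P/R).
P = 8.99 hp = 6704 W; R = 3270 Ω.
I = 1.432 A

1.43 A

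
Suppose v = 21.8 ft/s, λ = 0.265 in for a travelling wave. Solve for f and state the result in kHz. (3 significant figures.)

Rearranging: f = v/λ.
v = 21.8 ft/s = 6.645 m/s; λ = 0.265 in = 0.006731 m.
f = 987.2 Hz
987.2 Hz × (1 kHz / 1000 Hz) = 0.9872 kHz

0.987 kHz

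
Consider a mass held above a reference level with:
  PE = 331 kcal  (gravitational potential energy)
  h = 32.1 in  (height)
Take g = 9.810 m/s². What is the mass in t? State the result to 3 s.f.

173 t

Rearranging PE = m·g·h for m: m = PE/(g·h).
PE = 331 kcal = 1.385×10^6 J; h = 32.1 in = 0.8153 m; g = 9.810 m/s².
m = 1.731×10^5 kg
1.731×10^5 kg × (1 t / 1000 kg) = 173.1 t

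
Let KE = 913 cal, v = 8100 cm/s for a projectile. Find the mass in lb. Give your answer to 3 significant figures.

2.57 lb

Rearranging: m = 2·KE/v².
KE = 913 cal = 3820 J; v = 8100 cm/s = 81.00 m/s.
m = 1.164 kg
1.164 kg × (1 lb / 0.4536 kg) = 2.567 lb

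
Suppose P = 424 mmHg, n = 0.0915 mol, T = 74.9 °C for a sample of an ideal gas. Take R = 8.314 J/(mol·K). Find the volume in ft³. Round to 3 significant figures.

Rearranging PV = nRT for V: V = nRT/P.
P = 424 mmHg = 56529 Pa; n = 0.0915 mol; T = 74.9 °C = 348.0 K; R = 8.314 J/(mol·K).
V = 0.004684 m³
0.004684 m³ × (1 ft³ / 0.02832 m³) = 0.1654 ft³

0.165 ft³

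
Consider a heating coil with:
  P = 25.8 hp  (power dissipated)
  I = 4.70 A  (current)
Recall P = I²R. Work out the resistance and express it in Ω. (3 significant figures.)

871 Ω

Solving P = I²R for R: R = P/I².
P = 25.8 hp = 19239 W; I = 4.70 A.
R = 870.9 Ω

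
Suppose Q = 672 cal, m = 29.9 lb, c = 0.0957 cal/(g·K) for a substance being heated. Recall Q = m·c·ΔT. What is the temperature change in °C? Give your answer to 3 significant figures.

0.518 °C

Rearranging: ΔT = Q/(m·c).
Q = 672 cal = 2812 J; m = 29.9 lb = 13.56 kg; c = 0.0957 cal/(g·K) = 400.4 J/(kg·K).
ΔT = 0.5178 K
Since 1 °C = 1 K, 0.5178 °C.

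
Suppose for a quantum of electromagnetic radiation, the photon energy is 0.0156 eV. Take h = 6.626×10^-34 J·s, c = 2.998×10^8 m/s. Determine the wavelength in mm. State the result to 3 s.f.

0.0795 mm

Rearranging E = h·c/λ for λ: λ = hc/E.
E = 0.0156 eV = 2.499×10^-21 J; h = 6.626×10^-34 J·s; c = 2.998×10^8 m/s.
λ = 7.948×10^-5 m
7.948×10^-5 m × (1 mm / 0.001000 m) = 0.07948 mm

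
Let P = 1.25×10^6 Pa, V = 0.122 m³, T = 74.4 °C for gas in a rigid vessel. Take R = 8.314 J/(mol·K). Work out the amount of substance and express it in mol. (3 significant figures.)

52.8 mol

Rearranging: n = PV/(RT).
P = 1.25×10^6 Pa; V = 0.122 m³; T = 74.4 °C = 347.5 K; R = 8.314 J/(mol·K).
n = 52.78 mol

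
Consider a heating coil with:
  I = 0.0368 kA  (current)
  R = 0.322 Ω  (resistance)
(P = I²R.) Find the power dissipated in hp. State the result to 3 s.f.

Directly: P = I²R.
I = 0.0368 kA = 36.80 A; R = 0.322 Ω.
P = 436.1 W
436.1 W × (1 hp / 745.7 W) = 0.5848 hp

0.585 hp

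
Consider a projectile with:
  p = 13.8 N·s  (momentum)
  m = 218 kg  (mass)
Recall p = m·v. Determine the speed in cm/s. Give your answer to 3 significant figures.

Solving p = m·v for v: v = p/m.
p = 13.8 N·s = 13.80 kg·m/s; m = 218 kg.
v = 0.06330 m/s
0.06330 m/s × (1 cm/s / 0.01000 m/s) = 6.330 cm/s

6.33 cm/s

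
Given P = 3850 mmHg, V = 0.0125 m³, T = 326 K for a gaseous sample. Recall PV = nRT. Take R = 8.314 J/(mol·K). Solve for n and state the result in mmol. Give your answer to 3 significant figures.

2370 mmol

Solving PV = nRT for n: n = PV/(RT).
P = 3850 mmHg = 5.133×10^5 Pa; V = 0.0125 m³; T = 326 K; R = 8.314 J/(mol·K).
n = 2.367 mol
2.367 mol × (1 mmol / 0.001000 mol) = 2367 mmol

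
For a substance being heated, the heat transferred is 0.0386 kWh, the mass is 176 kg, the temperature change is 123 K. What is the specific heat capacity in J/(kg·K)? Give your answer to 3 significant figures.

Rearranging: c = Q/(m·ΔT).
Q = 0.0386 kWh = 1.390×10^5 J; m = 176 kg; ΔT = 123 K.
c = 6.419 J/(kg·K)

6.42 J/(kg·K)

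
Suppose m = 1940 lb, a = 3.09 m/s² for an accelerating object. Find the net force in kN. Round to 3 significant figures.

2.72 kN

F is given directly by: F = m·a.
m = 1940 lb = 880.0 kg; a = 3.09 m/s².
F = 2719 N
2719 N × (1 kN / 1000 N) = 2.719 kN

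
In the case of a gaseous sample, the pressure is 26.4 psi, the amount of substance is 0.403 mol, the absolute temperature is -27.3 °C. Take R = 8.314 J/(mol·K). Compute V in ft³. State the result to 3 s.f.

From the ideal-gas law: V = nRT/P.
P = 26.4 psi = 1.820×10^5 Pa; n = 0.403 mol; T = -27.3 °C = 245.8 K; R = 8.314 J/(mol·K).
V = 0.004525 m³
0.004525 m³ × (1 ft³ / 0.02832 m³) = 0.1598 ft³

0.160 ft³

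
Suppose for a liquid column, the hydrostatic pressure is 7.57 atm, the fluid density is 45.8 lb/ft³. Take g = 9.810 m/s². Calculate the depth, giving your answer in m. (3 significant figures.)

107 m

Solving P = ρ·g·h for h: h = P/(ρ·g).
P = 7.57 atm = 7.670×10^5 Pa; ρ = 45.8 lb/ft³ = 733.6 kg/m³; g = 9.810 m/s².
h = 106.6 m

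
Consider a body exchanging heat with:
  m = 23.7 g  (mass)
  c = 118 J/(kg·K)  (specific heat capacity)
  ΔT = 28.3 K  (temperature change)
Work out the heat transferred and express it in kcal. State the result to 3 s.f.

Q is given directly by: Q = mcΔT.
m = 23.7 g = 0.02370 kg; c = 118 J/(kg·K); ΔT = 28.3 K.
Q = 79.14 J
79.14 J × (1 kcal / 4184 J) = 0.01892 kcal

0.0189 kcal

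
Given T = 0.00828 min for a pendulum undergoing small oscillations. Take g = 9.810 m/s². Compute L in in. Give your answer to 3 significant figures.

Rearranging: L = g·(T/2π)².
T = 0.00828 min = 0.4968 s; g = 9.810 m/s².
L = 0.06133 m
0.06133 m × (1 in / 0.02540 m) = 2.415 in

2.41 in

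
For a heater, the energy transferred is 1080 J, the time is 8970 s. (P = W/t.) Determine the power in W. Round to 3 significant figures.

P is given directly by: P = W/t.
W = 1080 J; t = 8970 s.
P = 0.1204 W

0.120 W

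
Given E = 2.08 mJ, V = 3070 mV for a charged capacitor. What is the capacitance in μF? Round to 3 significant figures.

441 μF

Solving E = ½C·V² for C: C = 2E/V².
E = 2.08 mJ = 0.002080 J; V = 3070 mV = 3.070 V.
C = 4.414×10^-4 F
4.414×10^-4 F × (1 μF / 1.000×10^-6 F) = 441.4 μF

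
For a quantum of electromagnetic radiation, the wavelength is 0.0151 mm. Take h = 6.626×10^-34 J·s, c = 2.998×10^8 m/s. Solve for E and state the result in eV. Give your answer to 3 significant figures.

E is given directly by: E = hc/λ.
λ = 0.0151 mm = 1.510×10^-5 m; h = 6.626×10^-34 J·s; c = 2.998×10^8 m/s.
E = 1.316×10^-20 J
1.316×10^-20 J × (1 eV / 1.602×10^-19 J) = 0.08211 eV

0.0821 eV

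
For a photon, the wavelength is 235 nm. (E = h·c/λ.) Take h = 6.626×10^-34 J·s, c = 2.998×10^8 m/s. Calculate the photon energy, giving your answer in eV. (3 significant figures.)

5.28 eV

E is given directly by: E = hc/λ.
λ = 235 nm = 2.350×10^-7 m; h = 6.626×10^-34 J·s; c = 2.998×10^8 m/s.
E = 8.453×10^-19 J  (the unit combination reduces to kg·m²/s² = J)
8.453×10^-19 J × (1 eV / 1.602×10^-19 J) = 5.276 eV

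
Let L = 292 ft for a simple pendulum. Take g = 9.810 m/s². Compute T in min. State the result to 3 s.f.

T is given directly by: T = 2π√(L/g).
L = 292 ft = 89.00 m; g = 9.810 m/s².
T = 18.93 s
18.93 s × (1 min / 60.00 s) = 0.3154 min

0.315 min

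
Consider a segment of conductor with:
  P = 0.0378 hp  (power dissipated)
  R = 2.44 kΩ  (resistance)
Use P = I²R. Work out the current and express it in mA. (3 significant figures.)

Solving P = I²R for I: I = √(P/R).
P = 0.0378 hp = 28.19 W; R = 2.44 kΩ = 2440 Ω.
I = 0.1075 A
0.1075 A × (1 mA / 0.001000 A) = 107.5 mA

107 mA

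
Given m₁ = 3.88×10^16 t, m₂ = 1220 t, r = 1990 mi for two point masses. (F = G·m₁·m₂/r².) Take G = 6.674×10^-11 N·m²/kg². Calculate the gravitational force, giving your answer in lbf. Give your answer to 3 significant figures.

From Newton's law of gravitation: F = Gm₁m₂/r².
m₁ = 3.88×10^16 t = 3.880×10^19 kg; m₂ = 1220 t = 1.220×10^6 kg; r = 1990 mi = 3.203×10^6 m; G = 6.674×10^-11 N·m²/kg².
F = 308.0 N
308.0 N × (1 lbf / 4.448 N) = 69.24 lbf

69.2 lbf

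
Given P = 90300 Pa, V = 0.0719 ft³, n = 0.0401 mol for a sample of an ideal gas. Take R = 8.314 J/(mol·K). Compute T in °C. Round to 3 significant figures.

278 °C

Rearranging: T = PV/(nR).
P = 90300 Pa; V = 0.0719 ft³ = 0.002036 m³; n = 0.0401 mol; R = 8.314 J/(mol·K).
T = 551.5 K
551.5 K − 273.15 = 278.3 °C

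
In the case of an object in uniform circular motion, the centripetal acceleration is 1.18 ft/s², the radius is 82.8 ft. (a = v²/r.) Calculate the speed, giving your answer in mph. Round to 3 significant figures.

Rearranging: v = √(a·r).
a = 1.18 ft/s² = 0.3597 m/s²; r = 82.8 ft = 25.24 m.
v = 3.013 m/s
3.013 m/s × (1 mph / 0.4470 m/s) = 6.739 mph

6.74 mph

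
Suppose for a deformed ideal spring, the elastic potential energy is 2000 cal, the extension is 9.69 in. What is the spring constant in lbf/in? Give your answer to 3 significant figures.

1580 lbf/in

Solving U = ½k·x² for k: k = 2U/x².
U = 2000 cal = 8368 J; x = 9.69 in = 0.2461 m.
k = 2.763×10^5 N/m
2.763×10^5 N/m × (1 lbf/in / 175.1 N/m) = 1578 lbf/in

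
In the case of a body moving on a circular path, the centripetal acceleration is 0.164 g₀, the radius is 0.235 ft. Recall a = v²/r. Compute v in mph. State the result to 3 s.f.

0.759 mph

Solving a = v²/r for v: v = √(a·r).
a = 0.164 g₀ = 1.608 m/s²; r = 0.235 ft = 0.07163 m.
v = 0.3394 m/s
0.3394 m/s × (1 mph / 0.4470 m/s) = 0.7592 mph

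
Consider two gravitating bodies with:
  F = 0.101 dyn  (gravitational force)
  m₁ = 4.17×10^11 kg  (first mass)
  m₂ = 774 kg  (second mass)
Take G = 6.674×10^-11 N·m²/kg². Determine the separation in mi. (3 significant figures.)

90.7 mi

Rearranging F = G·m₁·m₂/r² for r: r = √(G·m₁m₂/F).
F = 0.101 dyn = 1.010×10^-6 N; m₁ = 4.17×10^11 kg; m₂ = 774 kg; G = 6.674×10^-11 N·m²/kg².
r = 1.460×10^5 m
1.460×10^5 m × (1 mi / 1609 m) = 90.74 mi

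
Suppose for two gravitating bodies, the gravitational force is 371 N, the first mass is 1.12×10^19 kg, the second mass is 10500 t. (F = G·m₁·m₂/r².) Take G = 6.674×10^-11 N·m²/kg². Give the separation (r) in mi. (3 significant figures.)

Rearranging: r = √(G·m₁m₂/F).
F = 371 N; m₁ = 1.12×10^19 kg; m₂ = 10500 t = 1.050×10^7 kg; G = 6.674×10^-11 N·m²/kg².
r = 4.599×10^6 m
4.599×10^6 m × (1 mi / 1609 m) = 2858 mi

2860 mi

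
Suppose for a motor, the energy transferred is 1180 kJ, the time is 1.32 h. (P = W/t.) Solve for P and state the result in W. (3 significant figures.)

Directly: P = W/t.
W = 1180 kJ = 1.180×10^6 J; t = 1.32 h = 4752 s.
P = 248.3 W  (the unit combination reduces to kg·m²/s³ = W)

248 W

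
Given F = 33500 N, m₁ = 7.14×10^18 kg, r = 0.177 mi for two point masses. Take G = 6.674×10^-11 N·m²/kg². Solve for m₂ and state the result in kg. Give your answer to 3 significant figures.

Rearranging: m₂ = F·r²/(G·m₁).
F = 33500 N; m₁ = 7.14×10^18 kg; r = 0.177 mi = 284.9 m; G = 6.674×10^-11 N·m²/kg².
m₂ = 5.704 kg

5.70 kg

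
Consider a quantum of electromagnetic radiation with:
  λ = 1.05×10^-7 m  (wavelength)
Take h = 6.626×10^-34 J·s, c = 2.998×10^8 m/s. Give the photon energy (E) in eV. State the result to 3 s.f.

11.8 eV

Directly: E = hc/λ.
λ = 1.05×10^-7 m; h = 6.626×10^-34 J·s; c = 2.998×10^8 m/s.
E = 1.892×10^-18 J
1.892×10^-18 J × (1 eV / 1.602×10^-19 J) = 11.81 eV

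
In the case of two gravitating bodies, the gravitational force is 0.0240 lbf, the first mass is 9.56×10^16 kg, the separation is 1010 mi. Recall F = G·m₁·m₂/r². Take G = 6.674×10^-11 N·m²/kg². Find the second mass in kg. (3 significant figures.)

44200 kg

From Newton's law of gravitation: m₂ = F·r²/(G·m₁).
F = 0.0240 lbf = 0.1068 N; m₁ = 9.56×10^16 kg; r = 1010 mi = 1.625×10^6 m; G = 6.674×10^-11 N·m²/kg².
m₂ = 44207 kg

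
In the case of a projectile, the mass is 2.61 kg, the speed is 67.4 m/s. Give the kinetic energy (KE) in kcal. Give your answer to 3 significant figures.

1.42 kcal

Directly: KE = ½mv².
m = 2.61 kg; v = 67.4 m/s.
KE = 5928 J
5928 J × (1 kcal / 4184 J) = 1.417 kcal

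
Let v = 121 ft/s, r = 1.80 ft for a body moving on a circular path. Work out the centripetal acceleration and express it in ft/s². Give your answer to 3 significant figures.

8130 ft/s²

Directly: a = v²/r.
v = 121 ft/s = 36.88 m/s; r = 1.80 ft = 0.5486 m.
a = 2479 m/s²
2479 m/s² × (1 ft/s² / 0.3048 m/s²) = 8134 ft/s²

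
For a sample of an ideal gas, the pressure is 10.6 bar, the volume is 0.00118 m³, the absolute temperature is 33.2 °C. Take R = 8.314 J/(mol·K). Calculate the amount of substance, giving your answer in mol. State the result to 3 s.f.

Rearranging: n = PV/(RT).
P = 10.6 bar = 1.060×10^6 Pa; V = 0.00118 m³; T = 33.2 °C = 306.3 K; R = 8.314 J/(mol·K).
n = 0.4911 mol

0.491 mol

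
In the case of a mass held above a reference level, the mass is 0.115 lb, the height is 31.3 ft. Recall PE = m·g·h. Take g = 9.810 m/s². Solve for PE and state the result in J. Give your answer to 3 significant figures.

Directly: PE = mgh.
m = 0.115 lb = 0.05216 kg; h = 31.3 ft = 9.540 m; g = 9.810 m/s².
PE = 4.882 J  (the unit combination reduces to kg·m²/s² = J)

4.88 J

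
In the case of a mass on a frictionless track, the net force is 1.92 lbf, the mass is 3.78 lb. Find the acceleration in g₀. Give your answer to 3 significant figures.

Rearranging: a = F/m.
F = 1.92 lbf = 8.541 N; m = 3.78 lb = 1.715 kg.
a = 4.981 m/s²
4.981 m/s² × (1 g₀ / 9.807 m/s²) = 0.5079 g₀

0.508 g₀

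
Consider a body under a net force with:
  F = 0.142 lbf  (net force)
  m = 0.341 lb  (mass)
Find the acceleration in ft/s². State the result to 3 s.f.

From Newton's second law: a = F/m.
F = 0.142 lbf = 0.6316 N; m = 0.341 lb = 0.1547 kg.
a = 4.084 m/s²
4.084 m/s² × (1 ft/s² / 0.3048 m/s²) = 13.40 ft/s²

13.4 ft/s²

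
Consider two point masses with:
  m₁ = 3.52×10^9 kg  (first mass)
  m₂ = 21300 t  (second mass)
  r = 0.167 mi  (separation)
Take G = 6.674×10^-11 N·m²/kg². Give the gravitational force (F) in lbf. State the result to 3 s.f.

15.6 lbf

From Newton's law of gravitation: F = Gm₁m₂/r².
m₁ = 3.52×10^9 kg; m₂ = 21300 t = 2.130×10^7 kg; r = 0.167 mi = 268.8 m; G = 6.674×10^-11 N·m²/kg².
F = 69.28 N
69.28 N × (1 lbf / 4.448 N) = 15.57 lbf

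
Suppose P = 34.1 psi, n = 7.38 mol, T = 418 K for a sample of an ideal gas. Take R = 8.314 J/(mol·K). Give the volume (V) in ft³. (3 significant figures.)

3.85 ft³

Rearranging: V = nRT/P.
P = 34.1 psi = 2.351×10^5 Pa; n = 7.38 mol; T = 418 K; R = 8.314 J/(mol·K).
V = 0.1091 m³
0.1091 m³ × (1 ft³ / 0.02832 m³) = 3.852 ft³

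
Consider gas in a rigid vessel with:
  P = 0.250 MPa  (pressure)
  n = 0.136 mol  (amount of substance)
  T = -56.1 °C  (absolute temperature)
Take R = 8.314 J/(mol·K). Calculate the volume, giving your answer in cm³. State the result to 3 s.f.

From the ideal-gas law: V = nRT/P.
P = 0.250 MPa = 2.500×10^5 Pa; n = 0.136 mol; T = -56.1 °C = 217.0 K; R = 8.314 J/(mol·K).
V = 9.817×10^-4 m³
9.817×10^-4 m³ × (1 cm³ / 1.000×10^-6 m³) = 981.7 cm³

982 cm³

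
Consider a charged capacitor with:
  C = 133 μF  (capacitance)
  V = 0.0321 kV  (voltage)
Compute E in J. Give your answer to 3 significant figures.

0.0685 J

Directly: E = ½CV².
C = 133 μF = 1.330×10^-4 F; V = 0.0321 kV = 32.10 V.
E = 0.06852 J  (the unit combination reduces to kg·m²/s² = J)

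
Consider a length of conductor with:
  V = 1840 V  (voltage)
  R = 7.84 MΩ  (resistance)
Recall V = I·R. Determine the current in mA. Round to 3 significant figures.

Solving V = I·R for I: I = V/R.
V = 1840 V; R = 7.84 MΩ = 7.840×10^6 Ω.
I = 2.347×10^-4 A
2.347×10^-4 A × (1 mA / 0.001000 A) = 0.2347 mA

0.235 mA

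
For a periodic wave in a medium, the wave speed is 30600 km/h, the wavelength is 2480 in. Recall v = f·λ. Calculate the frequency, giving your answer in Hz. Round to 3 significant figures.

135 Hz

Solving v = f·λ for f: f = v/λ.
v = 30600 km/h = 8500 m/s; λ = 2480 in = 62.99 m.
f = 134.9 Hz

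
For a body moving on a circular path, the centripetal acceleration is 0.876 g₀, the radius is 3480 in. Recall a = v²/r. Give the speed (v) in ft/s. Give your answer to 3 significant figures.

90.4 ft/s

Rearranging: v = √(a·r).
a = 0.876 g₀ = 8.591 m/s²; r = 3480 in = 88.39 m.
v = 27.56 m/s
27.56 m/s × (1 ft/s / 0.3048 m/s) = 90.41 ft/s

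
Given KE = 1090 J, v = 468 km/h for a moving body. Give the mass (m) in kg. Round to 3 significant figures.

Rearranging KE = ½mv² for m: m = 2·KE/v².
KE = 1090 J; v = 468 km/h = 130.0 m/s.
m = 0.1290 kg

0.129 kg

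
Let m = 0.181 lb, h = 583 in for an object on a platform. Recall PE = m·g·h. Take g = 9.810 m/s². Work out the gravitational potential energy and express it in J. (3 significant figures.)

11.9 J

Directly: PE = mgh.
m = 0.181 lb = 0.08210 kg; h = 583 in = 14.81 m; g = 9.810 m/s².
PE = 11.93 J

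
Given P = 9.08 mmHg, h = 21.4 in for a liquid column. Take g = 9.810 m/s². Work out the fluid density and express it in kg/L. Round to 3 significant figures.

0.227 kg/L

Rearranging: ρ = P/(g·h).
P = 9.08 mmHg = 1211 Pa; h = 21.4 in = 0.5436 m; g = 9.810 m/s².
ρ = 227.0 kg/m³
227.0 kg/m³ × (1 kg/L / 1000 kg/m³) = 0.2270 kg/L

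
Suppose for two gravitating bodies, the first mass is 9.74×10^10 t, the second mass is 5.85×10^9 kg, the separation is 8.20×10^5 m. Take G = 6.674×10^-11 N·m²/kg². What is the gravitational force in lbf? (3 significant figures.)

12.7 lbf

From Newton's law of gravitation: F = Gm₁m₂/r².
m₁ = 9.74×10^10 t = 9.740×10^13 kg; m₂ = 5.85×10^9 kg; r = 8.20×10^5 m; G = 6.674×10^-11 N·m²/kg².
F = 56.56 N
56.56 N × (1 lbf / 4.448 N) = 12.71 lbf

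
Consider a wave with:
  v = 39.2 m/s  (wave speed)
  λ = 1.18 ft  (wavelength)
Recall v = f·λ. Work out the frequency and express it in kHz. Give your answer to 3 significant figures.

Solving v = f·λ for f: f = v/λ.
v = 39.2 m/s; λ = 1.18 ft = 0.3597 m.
f = 109.0 Hz
109.0 Hz × (1 kHz / 1000 Hz) = 0.1090 kHz

0.109 kHz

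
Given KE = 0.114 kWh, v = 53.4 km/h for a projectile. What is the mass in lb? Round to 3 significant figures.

8220 lb

Rearranging: m = 2·KE/v².
KE = 0.114 kWh = 4.104×10^5 J; v = 53.4 km/h = 14.83 m/s.
m = 3730 kg
3730 kg × (1 lb / 0.4536 kg) = 8224 lb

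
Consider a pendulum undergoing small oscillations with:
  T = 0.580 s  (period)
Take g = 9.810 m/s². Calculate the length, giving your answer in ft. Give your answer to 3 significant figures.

Rearranging: L = g·(T/2π)².
T = 0.580 s; g = 9.810 m/s².
L = 0.08359 m
0.08359 m × (1 ft / 0.3048 m) = 0.2743 ft

0.274 ft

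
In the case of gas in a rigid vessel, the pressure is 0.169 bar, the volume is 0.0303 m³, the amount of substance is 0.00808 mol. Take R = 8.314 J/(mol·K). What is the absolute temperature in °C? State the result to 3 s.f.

7350 °C

Solving PV = nRT for T: T = PV/(nR).
P = 0.169 bar = 16900 Pa; V = 0.0303 m³; n = 0.00808 mol; R = 8.314 J/(mol·K).
T = 7623 K
7623 K − 273.15 = 7350 °C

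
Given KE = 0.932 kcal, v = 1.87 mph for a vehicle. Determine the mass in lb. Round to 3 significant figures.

24600 lb

Rearranging KE = ½mv² for m: m = 2·KE/v².
KE = 0.932 kcal = 3899 J; v = 1.87 mph = 0.8360 m/s.
m = 11160 kg
11160 kg × (1 lb / 0.4536 kg) = 24603 lb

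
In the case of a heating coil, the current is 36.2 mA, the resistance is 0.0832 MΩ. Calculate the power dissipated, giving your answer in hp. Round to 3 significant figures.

Directly: P = I²R.
I = 36.2 mA = 0.03620 A; R = 0.0832 MΩ = 83200 Ω.
P = 109.0 W  (the unit combination reduces to kg·m²/s³ = W)
109.0 W × (1 hp / 745.7 W) = 0.1462 hp

0.146 hp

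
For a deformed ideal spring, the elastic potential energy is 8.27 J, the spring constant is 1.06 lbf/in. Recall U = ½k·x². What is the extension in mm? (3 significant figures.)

298 mm

Solving U = ½k·x² for x: x = √(2U/k).
U = 8.27 J; k = 1.06 lbf/in = 185.6 N/m.
x = 0.2985 m
0.2985 m × (1 mm / 0.001000 m) = 298.5 mm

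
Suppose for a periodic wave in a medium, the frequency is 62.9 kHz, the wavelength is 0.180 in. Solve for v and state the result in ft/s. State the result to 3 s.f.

v is given directly by: v = fλ.
f = 62.9 kHz = 62900 Hz; λ = 0.180 in = 0.004572 m.
v = 287.6 m/s
287.6 m/s × (1 ft/s / 0.3048 m/s) = 943.5 ft/s

944 ft/s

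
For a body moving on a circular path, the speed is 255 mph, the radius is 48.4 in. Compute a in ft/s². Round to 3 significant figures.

Directly: a = v²/r.
v = 255 mph = 114.0 m/s; r = 48.4 in = 1.229 m.
a = 10570 m/s²
10570 m/s² × (1 ft/s² / 0.3048 m/s²) = 34680 ft/s²

34700 ft/s²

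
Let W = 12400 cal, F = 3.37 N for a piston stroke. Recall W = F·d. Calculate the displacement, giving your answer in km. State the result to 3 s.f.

15.4 km

Rearranging W = F·d for d: d = W/F.
W = 12400 cal = 51882 J; F = 3.37 N.
d = 15395 m
15395 m × (1 km / 1000 m) = 15.40 km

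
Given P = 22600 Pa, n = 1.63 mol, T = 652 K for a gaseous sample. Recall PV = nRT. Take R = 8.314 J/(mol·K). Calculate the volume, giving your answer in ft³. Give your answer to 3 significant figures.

13.8 ft³

From the ideal-gas law: V = nRT/P.
P = 22600 Pa; n = 1.63 mol; T = 652 K; R = 8.314 J/(mol·K).
V = 0.3910 m³
0.3910 m³ × (1 ft³ / 0.02832 m³) = 13.81 ft³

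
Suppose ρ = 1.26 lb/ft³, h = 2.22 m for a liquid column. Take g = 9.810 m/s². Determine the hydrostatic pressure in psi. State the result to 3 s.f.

P is given directly by: P = ρgh.
ρ = 1.26 lb/ft³ = 20.18 kg/m³; h = 2.22 m; g = 9.810 m/s².
P = 439.6 Pa
439.6 Pa × (1 psi / 6895 Pa) = 0.06375 psi

0.0638 psi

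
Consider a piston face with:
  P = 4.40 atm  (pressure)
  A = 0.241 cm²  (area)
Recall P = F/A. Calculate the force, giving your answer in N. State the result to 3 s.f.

10.7 N

Rearranging P = F/A for F: F = P·A.
P = 4.40 atm = 4.458×10^5 Pa; A = 0.241 cm² = 2.410×10^-5 m².
F = 10.74 N  (the unit combination reduces to kg·m/s² = N)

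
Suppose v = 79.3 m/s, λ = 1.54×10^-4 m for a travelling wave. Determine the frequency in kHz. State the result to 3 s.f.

Solving v = f·λ for f: f = v/λ.
v = 79.3 m/s; λ = 1.54×10^-4 m.
f = 5.149×10^5 Hz
5.149×10^5 Hz × (1 kHz / 1000 Hz) = 514.9 kHz

515 kHz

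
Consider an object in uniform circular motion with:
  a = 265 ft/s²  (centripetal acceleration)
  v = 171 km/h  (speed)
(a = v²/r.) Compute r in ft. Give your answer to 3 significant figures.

Solving a = v²/r for r: r = v²/a.
a = 265 ft/s² = 80.77 m/s²; v = 171 km/h = 47.50 m/s.
r = 27.93 m
27.93 m × (1 ft / 0.3048 m) = 91.65 ft

91.6 ft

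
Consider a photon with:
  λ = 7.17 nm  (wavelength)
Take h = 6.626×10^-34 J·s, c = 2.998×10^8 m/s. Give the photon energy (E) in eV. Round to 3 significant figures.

173 eV

E is given directly by: E = hc/λ.
λ = 7.17 nm = 7.170×10^-9 m; h = 6.626×10^-34 J·s; c = 2.998×10^8 m/s.
E = 2.771×10^-17 J  (the unit combination reduces to kg·m²/s² = J)
2.771×10^-17 J × (1 eV / 1.602×10^-19 J) = 172.9 eV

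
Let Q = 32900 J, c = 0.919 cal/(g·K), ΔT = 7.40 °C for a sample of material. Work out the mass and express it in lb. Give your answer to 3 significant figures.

Rearranging: m = Q/(c·ΔT).
Q = 32900 J; c = 0.919 cal/(g·K) = 3845 J/(kg·K); ΔT = 7.40 °C = 7.400 K.
m = 1.156 kg
1.156 kg × (1 lb / 0.4536 kg) = 2.549 lb

2.55 lb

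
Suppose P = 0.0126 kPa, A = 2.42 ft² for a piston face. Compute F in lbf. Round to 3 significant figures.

Rearranging P = F/A for F: F = P·A.
P = 0.0126 kPa = 12.60 Pa; A = 2.42 ft² = 0.2248 m².
F = 2.833 N
2.833 N × (1 lbf / 4.448 N) = 0.6368 lbf

0.637 lbf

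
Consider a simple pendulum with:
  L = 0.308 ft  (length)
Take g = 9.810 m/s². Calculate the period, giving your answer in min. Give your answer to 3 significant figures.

0.0102 min

Directly: T = 2π√(L/g).
L = 0.308 ft = 0.09388 m; g = 9.810 m/s².
T = 0.6147 s
0.6147 s × (1 min / 60.00 s) = 0.01024 min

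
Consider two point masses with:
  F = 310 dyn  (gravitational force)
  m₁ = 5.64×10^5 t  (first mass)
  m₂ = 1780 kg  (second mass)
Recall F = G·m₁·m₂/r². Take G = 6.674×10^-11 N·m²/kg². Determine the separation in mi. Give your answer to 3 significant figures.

0.0914 mi

Rearranging: r = √(G·m₁m₂/F).
F = 310 dyn = 0.003100 N; m₁ = 5.64×10^5 t = 5.640×10^8 kg; m₂ = 1780 kg; G = 6.674×10^-11 N·m²/kg².
r = 147.0 m
147.0 m × (1 mi / 1609 m) = 0.09135 mi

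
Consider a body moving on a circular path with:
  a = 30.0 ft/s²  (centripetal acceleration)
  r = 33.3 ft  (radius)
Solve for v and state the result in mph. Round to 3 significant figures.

21.6 mph

Rearranging: v = √(a·r).
a = 30.0 ft/s² = 9.144 m/s²; r = 33.3 ft = 10.15 m.
v = 9.634 m/s
9.634 m/s × (1 mph / 0.4470 m/s) = 21.55 mph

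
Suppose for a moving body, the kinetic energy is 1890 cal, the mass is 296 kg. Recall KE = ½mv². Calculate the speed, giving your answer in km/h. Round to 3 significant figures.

Rearranging KE = ½mv² for v: v = √(2·KE/m).
KE = 1890 cal = 7908 J; m = 296 kg.
v = 7.310 m/s
7.310 m/s × (1 km/h / 0.2778 m/s) = 26.31 km/h

26.3 km/h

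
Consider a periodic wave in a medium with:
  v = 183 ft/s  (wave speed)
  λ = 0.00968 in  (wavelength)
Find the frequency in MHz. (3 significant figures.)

0.227 MHz

Rearranging v = f·λ for f: f = v/λ.
v = 183 ft/s = 55.78 m/s; λ = 0.00968 in = 2.459×10^-4 m.
f = 2.269×10^5 Hz
2.269×10^5 Hz × (1 MHz / 1.000×10^6 Hz) = 0.2269 MHz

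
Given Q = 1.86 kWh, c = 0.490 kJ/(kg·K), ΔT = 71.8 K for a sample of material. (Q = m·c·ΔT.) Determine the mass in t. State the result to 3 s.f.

0.190 t

Solving Q = m·c·ΔT for m: m = Q/(c·ΔT).
Q = 1.86 kWh = 6.696×10^6 J; c = 0.490 kJ/(kg·K) = 490.0 J/(kg·K); ΔT = 71.8 K.
m = 190.3 kg
190.3 kg × (1 t / 1000 kg) = 0.1903 t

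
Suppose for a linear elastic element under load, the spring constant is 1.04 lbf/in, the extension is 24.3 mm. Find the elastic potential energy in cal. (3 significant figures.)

0.0129 cal

Directly: U = ½kx².
k = 1.04 lbf/in = 182.1 N/m; x = 24.3 mm = 0.02430 m.
U = 0.05377 J
0.05377 J × (1 cal / 4.184 J) = 0.01285 cal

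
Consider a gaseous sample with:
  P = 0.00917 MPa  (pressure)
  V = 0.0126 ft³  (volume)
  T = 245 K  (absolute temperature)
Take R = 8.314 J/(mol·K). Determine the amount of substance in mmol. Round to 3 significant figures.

1.61 mmol

From the ideal-gas law: n = PV/(RT).
P = 0.00917 MPa = 9170 Pa; V = 0.0126 ft³ = 3.568×10^-4 m³; T = 245 K; R = 8.314 J/(mol·K).
n = 0.001606 mol
0.001606 mol × (1 mmol / 0.001000 mol) = 1.606 mmol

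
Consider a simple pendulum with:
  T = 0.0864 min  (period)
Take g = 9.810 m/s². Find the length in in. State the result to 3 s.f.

Rearranging T = 2π√(L/g) for L: L = g·(T/2π)².
T = 0.0864 min = 5.184 s; g = 9.810 m/s².
L = 6.678 m
6.678 m × (1 in / 0.02540 m) = 262.9 in

263 in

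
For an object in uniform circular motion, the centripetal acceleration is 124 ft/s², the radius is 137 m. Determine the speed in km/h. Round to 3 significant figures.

Rearranging: v = √(a·r).
a = 124 ft/s² = 37.80 m/s²; r = 137 m.
v = 71.96 m/s
71.96 m/s × (1 km/h / 0.2778 m/s) = 259.0 km/h

259 km/h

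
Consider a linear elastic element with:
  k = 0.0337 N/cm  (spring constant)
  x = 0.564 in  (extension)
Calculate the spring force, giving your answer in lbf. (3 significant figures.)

0.0109 lbf

From Hooke's law: F = kx.
k = 0.0337 N/cm = 3.370 N/m; x = 0.564 in = 0.01433 m.
F = 0.04828 N  (the unit combination reduces to kg·m/s² = N)
0.04828 N × (1 lbf / 4.448 N) = 0.01085 lbf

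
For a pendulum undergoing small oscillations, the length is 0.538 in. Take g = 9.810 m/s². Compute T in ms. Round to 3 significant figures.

235 ms

T is given directly by: T = 2π√(L/g).
L = 0.538 in = 0.01367 m; g = 9.810 m/s².
T = 0.2345 s
0.2345 s × (1 ms / 0.001000 s) = 234.5 ms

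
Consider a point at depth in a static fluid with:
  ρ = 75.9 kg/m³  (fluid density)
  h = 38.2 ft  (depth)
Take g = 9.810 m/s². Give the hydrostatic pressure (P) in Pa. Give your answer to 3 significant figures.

Directly: P = ρgh.
ρ = 75.9 kg/m³; h = 38.2 ft = 11.64 m; g = 9.810 m/s².
P = 8669 Pa

8670 Pa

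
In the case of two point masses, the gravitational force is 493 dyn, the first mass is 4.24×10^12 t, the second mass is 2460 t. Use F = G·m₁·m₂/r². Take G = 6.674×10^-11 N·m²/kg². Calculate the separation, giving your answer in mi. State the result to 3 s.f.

7380 mi

Rearranging F = G·m₁·m₂/r² for r: r = √(G·m₁m₂/F).
F = 493 dyn = 0.004930 N; m₁ = 4.24×10^12 t = 4.240×10^15 kg; m₂ = 2460 t = 2.460×10^6 kg; G = 6.674×10^-11 N·m²/kg².
r = 1.188×10^7 m
1.188×10^7 m × (1 mi / 1609 m) = 7384 mi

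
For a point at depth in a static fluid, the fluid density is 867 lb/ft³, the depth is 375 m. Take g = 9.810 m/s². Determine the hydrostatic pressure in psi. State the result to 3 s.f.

7410 psi

P is given directly by: P = ρgh.
ρ = 867 lb/ft³ = 13888 kg/m³; h = 375 m; g = 9.810 m/s².
P = 5.109×10^7 Pa
5.109×10^7 Pa × (1 psi / 6895 Pa) = 7410 psi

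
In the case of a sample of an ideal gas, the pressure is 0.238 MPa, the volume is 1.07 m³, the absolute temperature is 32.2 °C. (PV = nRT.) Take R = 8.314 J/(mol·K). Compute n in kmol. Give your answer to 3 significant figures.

Rearranging PV = nRT for n: n = PV/(RT).
P = 0.238 MPa = 2.380×10^5 Pa; V = 1.07 m³; T = 32.2 °C = 305.3 K; R = 8.314 J/(mol·K).
n = 100.3 mol
100.3 mol × (1 kmol / 1000 mol) = 0.1003 kmol

0.100 kmol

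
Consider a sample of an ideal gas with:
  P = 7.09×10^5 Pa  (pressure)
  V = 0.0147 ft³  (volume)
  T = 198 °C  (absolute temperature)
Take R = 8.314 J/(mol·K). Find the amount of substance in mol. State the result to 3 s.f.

From the ideal-gas law: n = PV/(RT).
P = 7.09×10^5 Pa; V = 0.0147 ft³ = 4.163×10^-4 m³; T = 198 °C = 471.1 K; R = 8.314 J/(mol·K).
n = 0.07534 mol

0.0753 mol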